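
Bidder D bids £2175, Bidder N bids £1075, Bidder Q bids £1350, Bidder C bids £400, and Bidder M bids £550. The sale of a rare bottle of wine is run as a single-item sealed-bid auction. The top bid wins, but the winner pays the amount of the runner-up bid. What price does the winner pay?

Sorted high to low: Bidder D £2175; Bidder Q £1350; Bidder N £1075; Bidder M £550; Bidder C £400.
Bidder D has the highest bid, so Bidder D wins.
The second-highest bid is £1350, so that is what Bidder D pays.

£1350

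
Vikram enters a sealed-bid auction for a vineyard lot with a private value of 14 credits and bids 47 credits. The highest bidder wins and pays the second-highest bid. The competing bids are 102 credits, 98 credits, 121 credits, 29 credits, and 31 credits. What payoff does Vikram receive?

Payoff = 0 credits.

Highest competing bid: 121 credits.
Vikram's bid 47 credits is not the highest, so Vikram loses, pays nothing, and earns zero payoff.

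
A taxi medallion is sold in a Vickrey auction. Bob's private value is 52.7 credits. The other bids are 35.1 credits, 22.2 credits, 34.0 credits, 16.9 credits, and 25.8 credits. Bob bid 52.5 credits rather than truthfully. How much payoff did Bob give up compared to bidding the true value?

The highest competing bid is 35.1 credits.
Bidding truthfully at 52.7 credits: Bob has the top bid, wins, and pays the second-highest bid 35.1 credits. Payoff = 52.7 credits − 35.1 credits = 17.6 credits.
Bidding 52.5 credits: Bob has the top bid, wins, and pays the second-highest bid 35.1 credits. Payoff = 52.7 credits − 35.1 credits = 17.6 credits.
Regret = truthful payoff − actual payoff = 17.6 credits − 17.6 credits = 0.0 credits.

Payoff forgone: 0.0 credits.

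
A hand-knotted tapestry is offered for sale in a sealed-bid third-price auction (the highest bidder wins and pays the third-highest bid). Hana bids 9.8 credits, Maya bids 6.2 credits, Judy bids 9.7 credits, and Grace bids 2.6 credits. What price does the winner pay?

6.2 credits

Ranking the bids: Hana 9.8 credits; Judy 9.7 credits; Maya 6.2 credits; Grace 2.6 credits.
Hana is the highest bidder, so Hana wins.
Under the third-price rule, the price is the third-highest bid: 6.2 credits.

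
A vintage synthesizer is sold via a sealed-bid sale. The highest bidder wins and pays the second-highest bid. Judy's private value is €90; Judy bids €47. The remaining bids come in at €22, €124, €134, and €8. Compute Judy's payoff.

Payoff = €0.

Highest competing bid: €134.
Judy's bid €47 is not the highest, so Judy loses, pays nothing, and earns zero payoff.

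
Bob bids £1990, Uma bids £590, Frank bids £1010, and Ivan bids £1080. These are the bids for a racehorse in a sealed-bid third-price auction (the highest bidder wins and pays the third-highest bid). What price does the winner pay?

Ordered from highest: Bob £1990; Ivan £1080; Frank £1010; Uma £590.
Bob is the highest bidder, so Bob wins.
Under the third-price rule, the price is the third-highest bid: £1010.

£1010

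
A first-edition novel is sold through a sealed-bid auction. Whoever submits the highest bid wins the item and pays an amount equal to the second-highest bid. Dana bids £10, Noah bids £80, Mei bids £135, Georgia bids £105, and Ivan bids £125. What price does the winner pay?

The winner pays £125.

Sorted high to low: Mei £135; Ivan £125; Georgia £105; Noah £80; Dana £10.
Mei has the highest bid, so Mei wins.
The second-highest bid is £125, so that is what Mei pays.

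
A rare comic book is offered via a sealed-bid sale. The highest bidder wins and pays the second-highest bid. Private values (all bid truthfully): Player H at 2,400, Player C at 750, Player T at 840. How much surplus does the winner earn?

1,560

Sorted high to low: Player H 2,400; Player T 840; Player C 750.
Player H wins with the top bid and pays the second-highest, 840.
Surplus = 2,400 − 840 = 1,560.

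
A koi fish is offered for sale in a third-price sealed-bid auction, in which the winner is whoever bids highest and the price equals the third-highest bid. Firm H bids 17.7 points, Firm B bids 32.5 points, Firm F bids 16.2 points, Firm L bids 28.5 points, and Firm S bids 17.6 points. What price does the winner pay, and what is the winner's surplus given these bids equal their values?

Price 17.7 points; surplus 14.8 points.

Sorted high to low: Firm B 32.5 points; Firm L 28.5 points; Firm H 17.7 points; Firm S 17.6 points; Firm F 16.2 points.
Firm B is the highest bidder, so Firm B wins.
Under the third-price rule, the price is the third-highest bid: 17.7 points.
Surplus = 32.5 points − 17.7 points = 14.8 points.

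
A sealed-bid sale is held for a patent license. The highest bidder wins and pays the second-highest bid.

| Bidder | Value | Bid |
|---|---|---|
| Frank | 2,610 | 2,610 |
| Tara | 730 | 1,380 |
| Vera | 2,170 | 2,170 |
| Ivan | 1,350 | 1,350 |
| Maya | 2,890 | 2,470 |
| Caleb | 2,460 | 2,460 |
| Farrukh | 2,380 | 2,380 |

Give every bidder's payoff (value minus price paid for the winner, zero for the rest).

Payoffs: Frank 140, Tara 0, Vera 0, Ivan 0, Maya 0, Caleb 0, Farrukh 0.

Ordered from highest: Frank 2,610, then Maya 2,470, then Caleb 2,460, then Farrukh 2,380, then Vera 2,170, then Tara 1,380, then Ivan 1,350.
Frank has the top bid and wins; the price is the second-highest bid, 2,470.
Frank's payoff = 2,610 − 2,470 = 140. All other bidders lose, so their payoff is 0.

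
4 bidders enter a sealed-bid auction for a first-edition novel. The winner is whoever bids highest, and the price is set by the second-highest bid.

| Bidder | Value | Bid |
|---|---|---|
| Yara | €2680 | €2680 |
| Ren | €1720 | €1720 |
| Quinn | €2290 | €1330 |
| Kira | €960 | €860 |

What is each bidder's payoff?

Yara €960, Ren €0, Quinn €0, Kira €0.

Sorted high to low: Yara €2680; Ren €1720; Quinn €1330; Kira €860.
Yara has the top bid and wins; the price is the second-highest bid, €1720.
Yara's payoff = €2680 − €1720 = €960. All other bidders lose, so their payoff is 0.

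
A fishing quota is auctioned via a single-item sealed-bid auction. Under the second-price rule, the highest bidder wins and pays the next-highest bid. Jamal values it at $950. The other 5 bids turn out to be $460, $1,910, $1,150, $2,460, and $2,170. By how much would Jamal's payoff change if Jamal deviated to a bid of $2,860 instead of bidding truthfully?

Payoff change: -$1,510.

The highest competing bid is $2,460.
Bidding truthfully at $950: the top bid is $2,460 (a rival), so Jamal loses. Payoff = $0.
Bidding $2,860: Jamal has the top bid, wins, and pays the second-highest bid $2,460. Payoff = $950 − $2,460 = -$1,510.
Change = -$1,510 − $0 = -$1,510.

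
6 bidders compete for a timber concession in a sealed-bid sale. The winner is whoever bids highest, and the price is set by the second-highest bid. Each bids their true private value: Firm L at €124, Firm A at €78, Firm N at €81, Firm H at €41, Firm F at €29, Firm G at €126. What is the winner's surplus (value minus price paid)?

Sorted high to low: Firm G €126 > Firm L €124 > Firm N €81 > Firm A €78 > Firm H €41 > Firm F €29.
Firm G wins with the top bid and pays the second-highest, €124.
Surplus = €126 − €124 = €2.

Winner's surplus: €2.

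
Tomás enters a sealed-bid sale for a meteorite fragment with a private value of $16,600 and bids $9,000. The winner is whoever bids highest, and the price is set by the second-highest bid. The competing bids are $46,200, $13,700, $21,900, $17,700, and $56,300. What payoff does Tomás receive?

$0

Highest competing bid: $56,300.
Tomás's bid $9,000 is not the highest, so Tomás loses, pays nothing, and earns zero payoff.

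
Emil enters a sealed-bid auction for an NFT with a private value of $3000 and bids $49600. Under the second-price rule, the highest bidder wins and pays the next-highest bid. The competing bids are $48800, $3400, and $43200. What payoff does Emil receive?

Highest competing bid: $48800.
Emil's bid $49600 is the highest overall, so Emil wins and pays the second-highest bid, $48800.
Payoff = value − price = $3000 − $48800 = -$45800.
Overbidding won the item at a price above value — truthful bidding would have avoided this loss.

-$45800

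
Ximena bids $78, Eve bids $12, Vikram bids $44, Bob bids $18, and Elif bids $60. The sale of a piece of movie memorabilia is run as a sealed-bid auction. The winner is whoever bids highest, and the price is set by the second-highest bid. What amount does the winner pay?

$60

Bids in descending order: Ximena $78; Elif $60; Vikram $44; Bob $18; Eve $12.
Ximena has the highest bid, so Ximena wins.
The second-highest bid is $60, so that is what Ximena pays.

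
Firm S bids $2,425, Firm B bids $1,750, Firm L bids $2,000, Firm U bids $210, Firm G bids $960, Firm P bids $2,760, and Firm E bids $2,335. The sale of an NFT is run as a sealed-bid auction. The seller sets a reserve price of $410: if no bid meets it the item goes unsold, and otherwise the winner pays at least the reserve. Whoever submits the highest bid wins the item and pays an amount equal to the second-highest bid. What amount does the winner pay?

$2,425

Bids in descending order: Firm P $2,760, then Firm S $2,425, then Firm E $2,335, then Firm L $2,000, then Firm B $1,750, then Firm G $960, then Firm U $210.
Firm P has the highest bid, so Firm P wins.
The second-highest bid is $2,425, which exceeds the reserve, so that sets the price.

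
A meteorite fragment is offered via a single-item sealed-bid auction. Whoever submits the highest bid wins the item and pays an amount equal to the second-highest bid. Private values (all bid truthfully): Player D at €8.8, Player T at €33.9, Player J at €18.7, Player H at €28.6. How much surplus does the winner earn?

€5.3

Sorted high to low: Player T €33.9; Player H €28.6; Player J €18.7; Player D €8.8.
Player T wins with the top bid and pays the second-highest, €28.6.
Surplus = €33.9 − €28.6 = €5.3.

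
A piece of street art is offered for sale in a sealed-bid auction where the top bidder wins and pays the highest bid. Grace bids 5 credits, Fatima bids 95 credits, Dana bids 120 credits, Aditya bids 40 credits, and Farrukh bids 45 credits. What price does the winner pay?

Price paid: 120 credits.

Bids in descending order: Dana 120 credits; Fatima 95 credits; Farrukh 45 credits; Aditya 40 credits; Grace 5 credits.
Dana is the highest bidder, so Dana wins.
Under the first-price rule, the price is the highest bid: 120 credits.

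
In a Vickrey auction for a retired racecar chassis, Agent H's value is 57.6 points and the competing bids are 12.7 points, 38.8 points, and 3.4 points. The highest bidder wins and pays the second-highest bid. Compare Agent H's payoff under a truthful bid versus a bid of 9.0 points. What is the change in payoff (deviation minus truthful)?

Change in payoff: -18.8 points.

The highest competing bid is 38.8 points.
Bidding truthfully at 57.6 points: Agent H has the top bid, wins, and pays the second-highest bid 38.8 points. Payoff = 57.6 points − 38.8 points = 18.8 points.
Bidding 9.0 points: the top bid is 38.8 points (a rival), so Agent H loses. Payoff = 0.0 points.
Change = 0.0 points − 18.8 points = -18.8 points.
Deviating from a truthful bid can only lose payoff in a second-price auction — never gain.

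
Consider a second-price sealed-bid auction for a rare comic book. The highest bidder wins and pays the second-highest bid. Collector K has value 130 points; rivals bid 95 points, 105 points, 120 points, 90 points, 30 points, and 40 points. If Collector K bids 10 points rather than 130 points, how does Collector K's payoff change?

Payoff change: -10 points.

The highest competing bid is 120 points.
Bidding truthfully at 130 points: Collector K has the top bid, wins, and pays the second-highest bid 120 points. Payoff = 130 points − 120 points = 10 points.
Bidding 10 points: the top bid is 120 points (a rival), so Collector K loses. Payoff = 0 points.
Change = 0 points − 10 points = -10 points.
Deviating from a truthful bid can only lose payoff in a second-price auction — never gain.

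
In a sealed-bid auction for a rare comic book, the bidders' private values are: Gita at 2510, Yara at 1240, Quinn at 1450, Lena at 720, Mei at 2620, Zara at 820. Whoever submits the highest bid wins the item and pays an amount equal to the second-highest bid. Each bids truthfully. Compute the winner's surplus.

Surplus = 110.

Ranking the bids: Mei 2620, then Gita 2510, then Quinn 1450, then Yara 1240, then Zara 820, then Lena 720.
Mei wins with the top bid and pays the second-highest, 2510.
Surplus = 2620 − 2510 = 110.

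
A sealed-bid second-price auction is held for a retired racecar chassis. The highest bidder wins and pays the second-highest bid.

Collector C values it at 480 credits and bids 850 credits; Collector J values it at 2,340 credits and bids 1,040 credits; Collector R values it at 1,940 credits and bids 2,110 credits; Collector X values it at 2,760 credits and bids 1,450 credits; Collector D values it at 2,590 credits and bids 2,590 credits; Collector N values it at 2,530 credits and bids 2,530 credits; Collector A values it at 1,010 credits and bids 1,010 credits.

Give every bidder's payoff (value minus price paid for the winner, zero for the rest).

Ordered from highest: Collector D 2,590 credits, then Collector N 2,530 credits, then Collector R 2,110 credits, then Collector X 1,450 credits, then Collector J 1,040 credits, then Collector A 1,010 credits, then Collector C 850 credits.
Collector D has the top bid and wins; the price is the second-highest bid, 2,530 credits.
Collector D's payoff = 2,590 credits − 2,530 credits = 60 credits. All other bidders lose, so their payoff is 0.

Collector C 0 credits, Collector J 0 credits, Collector R 0 credits, Collector X 0 credits, Collector D 60 credits, Collector N 0 credits, Collector A 0 credits.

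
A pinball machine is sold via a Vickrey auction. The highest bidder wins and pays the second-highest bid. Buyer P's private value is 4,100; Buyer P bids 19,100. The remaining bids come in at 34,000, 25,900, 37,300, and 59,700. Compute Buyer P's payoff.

Highest competing bid: 59,700.
Buyer P's bid 19,100 is not the highest, so Buyer P loses, pays nothing, and earns zero payoff.

Payoff = 0.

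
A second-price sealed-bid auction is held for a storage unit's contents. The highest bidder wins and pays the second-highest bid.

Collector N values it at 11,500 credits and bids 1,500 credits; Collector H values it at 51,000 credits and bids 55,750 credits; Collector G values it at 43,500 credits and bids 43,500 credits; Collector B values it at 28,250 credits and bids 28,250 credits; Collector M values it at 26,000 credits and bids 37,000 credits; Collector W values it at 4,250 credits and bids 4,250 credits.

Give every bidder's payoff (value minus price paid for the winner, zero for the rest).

Payoffs: Collector N 0 credits, Collector H 7,500 credits, Collector G 0 credits, Collector B 0 credits, Collector M 0 credits, Collector W 0 credits.

Sorted high to low: Collector H 55,750 credits, then Collector G 43,500 credits, then Collector M 37,000 credits, then Collector B 28,250 credits, then Collector W 4,250 credits, then Collector N 1,500 credits.
Collector H has the top bid and wins; the price is the second-highest bid, 43,500 credits.
Collector H's payoff = 51,000 credits − 43,500 credits = 7,500 credits. All other bidders lose, so their payoff is 0.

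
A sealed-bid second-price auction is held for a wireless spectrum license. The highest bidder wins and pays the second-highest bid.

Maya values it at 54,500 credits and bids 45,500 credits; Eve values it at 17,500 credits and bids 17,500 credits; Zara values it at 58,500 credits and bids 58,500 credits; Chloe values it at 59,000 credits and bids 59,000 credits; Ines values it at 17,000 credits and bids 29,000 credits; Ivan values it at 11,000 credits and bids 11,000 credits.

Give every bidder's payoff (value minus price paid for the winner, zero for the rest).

Payoffs: Maya 0 credits, Eve 0 credits, Zara 0 credits, Chloe 500 credits, Ines 0 credits, Ivan 0 credits.

Ordered from highest: Chloe 59,000 credits, then Zara 58,500 credits, then Maya 45,500 credits, then Ines 29,000 credits, then Eve 17,500 credits, then Ivan 11,000 credits.
Chloe has the top bid and wins; the price is the second-highest bid, 58,500 credits.
Chloe's payoff = 59,000 credits − 58,500 credits = 500 credits. All other bidders lose, so their payoff is 0.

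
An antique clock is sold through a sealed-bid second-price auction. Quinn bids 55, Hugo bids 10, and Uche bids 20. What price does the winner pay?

20

Bids in descending order: Quinn 55; Uche 20; Hugo 10.
Quinn has the highest bid, so Quinn wins.
The second-highest bid is 20, so that is what Quinn pays.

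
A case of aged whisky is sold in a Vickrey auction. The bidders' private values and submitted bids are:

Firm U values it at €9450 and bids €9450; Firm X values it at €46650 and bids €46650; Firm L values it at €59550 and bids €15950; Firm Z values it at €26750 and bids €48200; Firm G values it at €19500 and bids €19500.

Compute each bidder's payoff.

Payoffs: Firm U €0, Firm X €0, Firm L €0, Firm Z -€19900, Firm G €0.

Ordered from highest: Firm Z €48200; Firm X €46650; Firm G €19500; Firm L €15950; Firm U €9450.
Firm Z has the top bid and wins; the price is the second-highest bid, €46650.
Firm Z's payoff = €26750 − €46650 = -€19900. All other bidders lose, so their payoff is 0.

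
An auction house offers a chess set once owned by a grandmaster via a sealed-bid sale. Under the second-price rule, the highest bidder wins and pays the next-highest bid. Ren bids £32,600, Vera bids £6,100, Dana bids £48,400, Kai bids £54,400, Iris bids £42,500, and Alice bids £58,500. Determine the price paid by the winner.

Price paid: £54,400.

Bids in descending order: Alice £58,500 > Kai £54,400 > Dana £48,400 > Iris £42,500 > Ren £32,600 > Vera £6,100.
Alice has the highest bid, so Alice wins.
The second-highest bid is £54,400, so that is what Alice pays.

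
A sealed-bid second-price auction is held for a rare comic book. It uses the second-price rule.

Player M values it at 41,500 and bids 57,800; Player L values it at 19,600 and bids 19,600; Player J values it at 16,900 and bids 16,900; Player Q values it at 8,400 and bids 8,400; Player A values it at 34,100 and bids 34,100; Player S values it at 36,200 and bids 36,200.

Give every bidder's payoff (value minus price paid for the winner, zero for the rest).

Sorted high to low: Player M 57,800 > Player S 36,200 > Player A 34,100 > Player L 19,600 > Player J 16,900 > Player Q 8,400.
Player M has the top bid and wins; the price is the second-highest bid, 36,200.
Player M's payoff = 41,500 − 36,200 = 5,300. All other bidders lose, so their payoff is 0.

Player M 5,300, Player L 0, Player J 0, Player Q 0, Player A 0, Player S 0.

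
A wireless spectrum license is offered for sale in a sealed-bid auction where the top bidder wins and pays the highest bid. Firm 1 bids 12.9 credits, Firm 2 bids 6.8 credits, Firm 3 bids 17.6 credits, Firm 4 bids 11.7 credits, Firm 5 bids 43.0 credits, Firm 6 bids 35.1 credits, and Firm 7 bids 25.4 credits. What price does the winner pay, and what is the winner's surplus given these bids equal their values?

Sorted high to low: Firm 5 43.0 credits > Firm 6 35.1 credits > Firm 7 25.4 credits > Firm 3 17.6 credits > Firm 1 12.9 credits > Firm 4 11.7 credits > Firm 2 6.8 credits.
Firm 5 is the highest bidder, so Firm 5 wins.
Under the first-price rule, the price is the highest bid: 43.0 credits.
Surplus = 43.0 credits − 43.0 credits = 0.0 credits.

Price 43.0 credits; surplus 0.0 credits.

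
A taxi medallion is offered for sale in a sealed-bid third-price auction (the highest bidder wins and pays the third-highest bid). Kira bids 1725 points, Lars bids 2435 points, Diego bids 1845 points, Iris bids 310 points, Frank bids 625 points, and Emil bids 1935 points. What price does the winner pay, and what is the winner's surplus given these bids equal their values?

Price 1845 points; surplus 590 points.

Ordered from highest: Lars 2435 points, then Emil 1935 points, then Diego 1845 points, then Kira 1725 points, then Frank 625 points, then Iris 310 points.
Lars is the highest bidder, so Lars wins.
Under the third-price rule, the price is the third-highest bid: 1845 points.
Surplus = 2435 points − 1845 points = 590 points.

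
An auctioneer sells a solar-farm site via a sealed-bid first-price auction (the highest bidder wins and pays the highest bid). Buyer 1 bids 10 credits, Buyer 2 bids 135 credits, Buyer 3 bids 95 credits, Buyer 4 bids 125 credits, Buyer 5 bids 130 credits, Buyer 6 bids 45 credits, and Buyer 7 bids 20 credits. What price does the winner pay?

The winner pays 135 credits.

Bids in descending order: Buyer 2 135 credits; Buyer 5 130 credits; Buyer 4 125 credits; Buyer 3 95 credits; Buyer 6 45 credits; Buyer 7 20 credits; Buyer 1 10 credits.
Buyer 2 is the highest bidder, so Buyer 2 wins.
Under the first-price rule, the price is the highest bid: 135 credits.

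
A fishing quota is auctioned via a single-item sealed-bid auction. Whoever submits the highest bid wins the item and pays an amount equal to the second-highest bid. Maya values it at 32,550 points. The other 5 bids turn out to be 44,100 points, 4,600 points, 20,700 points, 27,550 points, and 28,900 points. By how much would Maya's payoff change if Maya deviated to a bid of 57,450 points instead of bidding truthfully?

The highest competing bid is 44,100 points.
Bidding truthfully at 32,550 points: the top bid is 44,100 points (a rival), so Maya loses. Payoff = 0 points.
Bidding 57,450 points: Maya has the top bid, wins, and pays the second-highest bid 44,100 points. Payoff = 32,550 points − 44,100 points = -11,550 points.
Change = -11,550 points − 0 points = -11,550 points.
This is the dominant-strategy logic: truthful bidding weakly beats any alternative.

-11,550 points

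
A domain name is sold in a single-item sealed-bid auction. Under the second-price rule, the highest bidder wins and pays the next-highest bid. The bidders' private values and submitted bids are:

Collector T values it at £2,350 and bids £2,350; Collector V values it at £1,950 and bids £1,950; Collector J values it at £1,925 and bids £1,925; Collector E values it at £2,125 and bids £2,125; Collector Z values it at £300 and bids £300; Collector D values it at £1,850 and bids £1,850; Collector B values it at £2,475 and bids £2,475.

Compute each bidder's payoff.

Payoffs: Collector T £0, Collector V £0, Collector J £0, Collector E £0, Collector Z £0, Collector D £0, Collector B £125.

Bids in descending order: Collector B £2,475 > Collector T £2,350 > Collector E £2,125 > Collector V £1,950 > Collector J £1,925 > Collector D £1,850 > Collector Z £300.
Collector B has the top bid and wins; the price is the second-highest bid, £2,350.
Collector B's payoff = £2,475 − £2,350 = £125. All other bidders lose, so their payoff is 0.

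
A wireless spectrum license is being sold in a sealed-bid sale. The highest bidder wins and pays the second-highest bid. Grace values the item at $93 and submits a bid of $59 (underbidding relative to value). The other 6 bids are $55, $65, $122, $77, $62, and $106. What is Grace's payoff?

Highest competing bid: $122.
Grace's bid $59 is not the highest, so Grace loses, pays nothing, and earns zero payoff.

Grace's payoff: $0.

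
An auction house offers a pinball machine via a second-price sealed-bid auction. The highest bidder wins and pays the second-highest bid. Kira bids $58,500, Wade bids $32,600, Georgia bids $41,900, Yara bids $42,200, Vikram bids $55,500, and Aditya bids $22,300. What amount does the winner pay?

The winner pays $55,500.

Ranking the bids: Kira $58,500 > Vikram $55,500 > Yara $42,200 > Georgia $41,900 > Wade $32,600 > Aditya $22,300.
Kira has the highest bid, so Kira wins.
The second-highest bid is $55,500, so that is what Kira pays.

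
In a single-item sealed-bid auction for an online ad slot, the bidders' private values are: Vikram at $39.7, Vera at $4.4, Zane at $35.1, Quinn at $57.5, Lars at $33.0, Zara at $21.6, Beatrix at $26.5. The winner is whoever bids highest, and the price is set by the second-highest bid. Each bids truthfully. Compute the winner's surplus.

Winner's surplus: $17.8.

Ranking the bids: Quinn $57.5, then Vikram $39.7, then Zane $35.1, then Lars $33.0, then Beatrix $26.5, then Zara $21.6, then Vera $4.4.
Quinn wins with the top bid and pays the second-highest, $39.7.
Surplus = $57.5 − $39.7 = $17.8.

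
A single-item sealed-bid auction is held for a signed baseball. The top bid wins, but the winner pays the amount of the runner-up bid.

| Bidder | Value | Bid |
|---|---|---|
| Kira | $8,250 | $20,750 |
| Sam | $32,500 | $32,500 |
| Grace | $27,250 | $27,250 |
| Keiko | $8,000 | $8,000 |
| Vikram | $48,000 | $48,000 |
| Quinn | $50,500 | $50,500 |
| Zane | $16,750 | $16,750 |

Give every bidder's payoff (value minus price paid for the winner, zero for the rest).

Ordered from highest: Quinn $50,500; Vikram $48,000; Sam $32,500; Grace $27,250; Kira $20,750; Zane $16,750; Keiko $8,000.
Quinn has the top bid and wins; the price is the second-highest bid, $48,000.
Quinn's payoff = $50,500 − $48,000 = $2,500. All other bidders lose, so their payoff is 0.

Kira $0, Sam $0, Grace $0, Keiko $0, Vikram $0, Quinn $2,500, Zane $0.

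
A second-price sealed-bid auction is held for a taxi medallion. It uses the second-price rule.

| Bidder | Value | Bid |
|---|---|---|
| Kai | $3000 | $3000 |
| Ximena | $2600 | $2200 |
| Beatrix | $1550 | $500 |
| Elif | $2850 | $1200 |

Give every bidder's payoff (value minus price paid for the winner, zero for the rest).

Ranking the bids: Kai $3000; Ximena $2200; Elif $1200; Beatrix $500.
Kai has the top bid and wins; the price is the second-highest bid, $2200.
Kai's payoff = $3000 − $2200 = $800. All other bidders lose, so their payoff is 0.

Kai $800, Ximena $0, Beatrix $0, Elif $0.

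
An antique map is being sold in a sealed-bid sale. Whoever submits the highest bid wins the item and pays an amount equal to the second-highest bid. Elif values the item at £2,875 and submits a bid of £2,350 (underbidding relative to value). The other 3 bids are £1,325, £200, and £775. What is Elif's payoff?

Highest competing bid: £1,325.
Elif's bid £2,350 is the highest overall, so Elif wins and pays the second-highest bid, £1,325.
Payoff = value − price = £2,875 − £1,325 = £1,550.

Payoff = £1,550.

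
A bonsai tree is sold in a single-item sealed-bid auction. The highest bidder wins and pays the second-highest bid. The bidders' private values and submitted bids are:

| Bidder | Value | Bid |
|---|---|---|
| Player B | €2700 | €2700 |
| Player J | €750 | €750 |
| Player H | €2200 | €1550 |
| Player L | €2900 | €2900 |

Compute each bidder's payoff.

Player B €0, Player J €0, Player H €0, Player L €200.

Ranking the bids: Player L €2900, then Player B €2700, then Player H €1550, then Player J €750.
Player L has the top bid and wins; the price is the second-highest bid, €2700.
Player L's payoff = €2900 − €2700 = €200. All other bidders lose, so their payoff is 0.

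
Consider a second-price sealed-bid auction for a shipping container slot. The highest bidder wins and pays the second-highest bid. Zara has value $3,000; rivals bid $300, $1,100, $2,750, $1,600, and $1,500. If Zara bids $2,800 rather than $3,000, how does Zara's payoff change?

The highest competing bid is $2,750.
Bidding truthfully at $3,000: Zara has the top bid, wins, and pays the second-highest bid $2,750. Payoff = $3,000 − $2,750 = $250.
Bidding $2,800: Zara has the top bid, wins, and pays the second-highest bid $2,750. Payoff = $3,000 − $2,750 = $250.
Change = $250 − $250 = $0.

$0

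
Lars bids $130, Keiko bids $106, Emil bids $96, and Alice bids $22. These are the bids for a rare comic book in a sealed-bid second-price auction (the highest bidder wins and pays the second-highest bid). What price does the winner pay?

Price paid: $106.

Sorted high to low: Lars $130 > Keiko $106 > Emil $96 > Alice $22.
Lars is the highest bidder, so Lars wins.
Under the second-price rule, the price is the second-highest bid: $106.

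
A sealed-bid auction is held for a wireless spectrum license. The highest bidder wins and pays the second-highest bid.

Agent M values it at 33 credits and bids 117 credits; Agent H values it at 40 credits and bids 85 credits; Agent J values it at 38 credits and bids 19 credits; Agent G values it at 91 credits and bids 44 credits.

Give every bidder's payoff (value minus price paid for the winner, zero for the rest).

Bids in descending order: Agent M 117 credits, then Agent H 85 credits, then Agent G 44 credits, then Agent J 19 credits.
Agent M has the top bid and wins; the price is the second-highest bid, 85 credits.
Agent M's payoff = 33 credits − 85 credits = -52 credits. All other bidders lose, so their payoff is 0.

Agent M -52 credits, Agent H 0 credits, Agent J 0 credits, Agent G 0 credits.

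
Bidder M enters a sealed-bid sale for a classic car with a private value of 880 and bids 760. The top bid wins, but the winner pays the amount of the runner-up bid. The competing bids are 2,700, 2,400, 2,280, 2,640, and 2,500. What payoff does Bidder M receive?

Highest competing bid: 2,700.
Bidder M's bid 760 is not the highest, so Bidder M loses, pays nothing, and earns zero payoff.

0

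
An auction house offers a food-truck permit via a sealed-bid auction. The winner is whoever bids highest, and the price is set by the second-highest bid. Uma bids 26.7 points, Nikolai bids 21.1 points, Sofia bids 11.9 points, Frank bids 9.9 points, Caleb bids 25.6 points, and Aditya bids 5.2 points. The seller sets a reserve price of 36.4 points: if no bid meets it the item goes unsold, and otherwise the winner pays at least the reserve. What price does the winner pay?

unsold

Ranking the bids: Uma 26.7 points, then Caleb 25.6 points, then Nikolai 21.1 points, then Sofia 11.9 points, then Frank 9.9 points, then Aditya 5.2 points.
The top bid 26.7 points is below the reserve 36.4 points, so the item goes unsold and nothing is paid.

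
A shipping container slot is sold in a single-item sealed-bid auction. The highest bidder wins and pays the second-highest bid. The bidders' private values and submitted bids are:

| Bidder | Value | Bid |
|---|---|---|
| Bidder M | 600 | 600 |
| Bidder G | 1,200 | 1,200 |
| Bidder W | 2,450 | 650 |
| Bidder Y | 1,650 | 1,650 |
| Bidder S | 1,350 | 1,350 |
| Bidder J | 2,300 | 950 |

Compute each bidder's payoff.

Ranking the bids: Bidder Y 1,650, then Bidder S 1,350, then Bidder G 1,200, then Bidder J 950, then Bidder W 650, then Bidder M 600.
Bidder Y has the top bid and wins; the price is the second-highest bid, 1,350.
Bidder Y's payoff = 1,650 − 1,350 = 300. All other bidders lose, so their payoff is 0.

Bidder M 0, Bidder G 0, Bidder W 0, Bidder Y 300, Bidder S 0, Bidder J 0.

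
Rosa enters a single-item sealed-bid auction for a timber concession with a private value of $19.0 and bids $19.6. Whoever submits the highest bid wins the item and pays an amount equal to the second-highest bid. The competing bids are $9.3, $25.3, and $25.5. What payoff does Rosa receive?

$0.0

Highest competing bid: $25.5.
Rosa's bid $19.6 is not the highest, so Rosa loses, pays nothing, and earns zero payoff.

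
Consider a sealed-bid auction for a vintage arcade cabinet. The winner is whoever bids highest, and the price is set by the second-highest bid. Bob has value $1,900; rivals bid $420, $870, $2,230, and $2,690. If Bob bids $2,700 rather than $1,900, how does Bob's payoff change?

The highest competing bid is $2,690.
Bidding truthfully at $1,900: the top bid is $2,690 (a rival), so Bob loses. Payoff = $0.
Bidding $2,700: Bob has the top bid, wins, and pays the second-highest bid $2,690. Payoff = $1,900 − $2,690 = -$790.
Change = -$790 − $0 = -$790.

Payoff change: -$790.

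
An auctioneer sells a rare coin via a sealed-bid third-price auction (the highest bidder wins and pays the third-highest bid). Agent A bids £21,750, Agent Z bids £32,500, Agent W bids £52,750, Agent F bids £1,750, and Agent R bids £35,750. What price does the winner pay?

Price paid: £32,500.

Sorted high to low: Agent W £52,750, then Agent R £35,750, then Agent Z £32,500, then Agent A £21,750, then Agent F £1,750.
Agent W is the highest bidder, so Agent W wins.
Under the third-price rule, the price is the third-highest bid: £32,500.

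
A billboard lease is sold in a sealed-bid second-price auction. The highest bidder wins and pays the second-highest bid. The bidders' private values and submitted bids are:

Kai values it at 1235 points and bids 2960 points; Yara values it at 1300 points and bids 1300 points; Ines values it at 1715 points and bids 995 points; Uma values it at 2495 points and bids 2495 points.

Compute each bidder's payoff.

Sorted high to low: Kai 2960 points, then Uma 2495 points, then Yara 1300 points, then Ines 995 points.
Kai has the top bid and wins; the price is the second-highest bid, 2495 points.
Kai's payoff = 1235 points − 2495 points = -1260 points. All other bidders lose, so their payoff is 0.

Kai -1260 points, Yara 0 points, Ines 0 points, Uma 0 points.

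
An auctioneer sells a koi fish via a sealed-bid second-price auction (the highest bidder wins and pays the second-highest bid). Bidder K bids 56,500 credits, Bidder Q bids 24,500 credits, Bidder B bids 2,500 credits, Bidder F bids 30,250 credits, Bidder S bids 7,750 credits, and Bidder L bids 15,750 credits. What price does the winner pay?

30,250 credits

Bids in descending order: Bidder K 56,500 credits; Bidder F 30,250 credits; Bidder Q 24,500 credits; Bidder L 15,750 credits; Bidder S 7,750 credits; Bidder B 2,500 credits.
Bidder K is the highest bidder, so Bidder K wins.
Under the second-price rule, the price is the second-highest bid: 30,250 credits.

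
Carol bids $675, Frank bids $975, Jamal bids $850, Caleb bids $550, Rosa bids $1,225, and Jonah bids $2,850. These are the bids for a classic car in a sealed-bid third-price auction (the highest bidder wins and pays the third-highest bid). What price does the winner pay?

The winner pays $975.

Ordered from highest: Jonah $2,850, then Rosa $1,225, then Frank $975, then Jamal $850, then Carol $675, then Caleb $550.
Jonah is the highest bidder, so Jonah wins.
Under the third-price rule, the price is the third-highest bid: $975.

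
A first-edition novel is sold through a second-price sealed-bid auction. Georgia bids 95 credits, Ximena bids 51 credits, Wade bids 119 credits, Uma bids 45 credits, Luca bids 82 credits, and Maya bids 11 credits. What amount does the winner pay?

Price paid: 95 credits.

Sorted high to low: Wade 119 credits > Georgia 95 credits > Luca 82 credits > Ximena 51 credits > Uma 45 credits > Maya 11 credits.
Wade has the highest bid, so Wade wins.
The second-highest bid is 95 credits, so that is what Wade pays.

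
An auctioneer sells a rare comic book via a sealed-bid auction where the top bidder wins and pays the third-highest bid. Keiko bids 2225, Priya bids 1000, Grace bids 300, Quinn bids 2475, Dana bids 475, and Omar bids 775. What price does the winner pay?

Bids in descending order: Quinn 2475, then Keiko 2225, then Priya 1000, then Omar 775, then Dana 475, then Grace 300.
Quinn is the highest bidder, so Quinn wins.
Under the third-price rule, the price is the third-highest bid: 1000.

Price paid: 1000.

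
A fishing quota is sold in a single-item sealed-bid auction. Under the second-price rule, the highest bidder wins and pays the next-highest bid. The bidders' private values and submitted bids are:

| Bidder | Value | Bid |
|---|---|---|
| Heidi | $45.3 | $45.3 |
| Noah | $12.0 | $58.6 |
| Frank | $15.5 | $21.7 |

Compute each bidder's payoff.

Ranking the bids: Noah $58.6, then Heidi $45.3, then Frank $21.7.
Noah has the top bid and wins; the price is the second-highest bid, $45.3.
Noah's payoff = $12.0 − $45.3 = -$33.3. All other bidders lose, so their payoff is 0.

Payoffs: Heidi $0.0, Noah -$33.3, Frank $0.0.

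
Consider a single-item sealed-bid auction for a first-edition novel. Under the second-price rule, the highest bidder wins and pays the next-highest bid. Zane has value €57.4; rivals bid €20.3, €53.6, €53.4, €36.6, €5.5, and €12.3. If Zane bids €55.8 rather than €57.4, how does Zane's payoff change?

The highest competing bid is €53.6.
Bidding truthfully at €57.4: Zane has the top bid, wins, and pays the second-highest bid €53.6. Payoff = €57.4 − €53.6 = €3.8.
Bidding €55.8: Zane has the top bid, wins, and pays the second-highest bid €53.6. Payoff = €57.4 − €53.6 = €3.8.
Change = €3.8 − €3.8 = €0.0.
The bid only affects whether you win, not the price — here both bids land on the same side of the top rival bid, so the deviation is payoff-neutral.

€0.0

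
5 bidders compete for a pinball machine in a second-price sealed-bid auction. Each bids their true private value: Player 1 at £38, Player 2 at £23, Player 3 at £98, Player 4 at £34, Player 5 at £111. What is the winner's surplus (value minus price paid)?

£13

Sorted high to low: Player 5 £111 > Player 3 £98 > Player 1 £38 > Player 4 £34 > Player 2 £23.
Player 5 wins with the top bid and pays the second-highest, £98.
Surplus = £111 − £98 = £13.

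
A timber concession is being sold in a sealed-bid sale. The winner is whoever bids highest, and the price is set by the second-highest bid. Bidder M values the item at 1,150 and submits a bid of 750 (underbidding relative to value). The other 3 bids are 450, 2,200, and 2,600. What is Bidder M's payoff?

Payoff = 0.

Highest competing bid: 2,600.
Bidder M's bid 750 is not the highest, so Bidder M loses, pays nothing, and earns zero payoff.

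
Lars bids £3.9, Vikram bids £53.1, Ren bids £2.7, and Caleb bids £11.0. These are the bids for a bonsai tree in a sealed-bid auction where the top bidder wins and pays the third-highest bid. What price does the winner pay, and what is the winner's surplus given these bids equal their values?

Sorted high to low: Vikram £53.1; Caleb £11.0; Lars £3.9; Ren £2.7.
Vikram is the highest bidder, so Vikram wins.
Under the third-price rule, the price is the third-highest bid: £3.9.
Surplus = £53.1 − £3.9 = £49.2.

Price £3.9; surplus £49.2.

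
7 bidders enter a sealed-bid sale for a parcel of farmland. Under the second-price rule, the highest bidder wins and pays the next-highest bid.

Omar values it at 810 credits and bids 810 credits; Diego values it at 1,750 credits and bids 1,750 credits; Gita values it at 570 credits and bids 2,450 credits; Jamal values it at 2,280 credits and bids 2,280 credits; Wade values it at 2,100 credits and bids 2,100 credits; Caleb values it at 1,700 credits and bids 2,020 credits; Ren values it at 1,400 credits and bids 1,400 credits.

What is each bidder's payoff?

Sorted high to low: Gita 2,450 credits, then Jamal 2,280 credits, then Wade 2,100 credits, then Caleb 2,020 credits, then Diego 1,750 credits, then Ren 1,400 credits, then Omar 810 credits.
Gita has the top bid and wins; the price is the second-highest bid, 2,280 credits.
Gita's payoff = 570 credits − 2,280 credits = -1,710 credits. All other bidders lose, so their payoff is 0.

Payoffs: Omar 0 credits, Diego 0 credits, Gita -1,710 credits, Jamal 0 credits, Wade 0 credits, Caleb 0 credits, Ren 0 credits.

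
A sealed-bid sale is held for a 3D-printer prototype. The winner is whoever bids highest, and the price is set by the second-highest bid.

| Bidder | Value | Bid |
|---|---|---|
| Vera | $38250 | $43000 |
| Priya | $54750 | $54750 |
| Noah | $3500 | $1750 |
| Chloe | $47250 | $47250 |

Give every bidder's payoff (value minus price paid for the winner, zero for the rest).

Bids in descending order: Priya $54750 > Chloe $47250 > Vera $43000 > Noah $1750.
Priya has the top bid and wins; the price is the second-highest bid, $47250.
Priya's payoff = $54750 − $47250 = $7500. All other bidders lose, so their payoff is 0.

Payoffs: Vera $0, Priya $7500, Noah $0, Chloe $0.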